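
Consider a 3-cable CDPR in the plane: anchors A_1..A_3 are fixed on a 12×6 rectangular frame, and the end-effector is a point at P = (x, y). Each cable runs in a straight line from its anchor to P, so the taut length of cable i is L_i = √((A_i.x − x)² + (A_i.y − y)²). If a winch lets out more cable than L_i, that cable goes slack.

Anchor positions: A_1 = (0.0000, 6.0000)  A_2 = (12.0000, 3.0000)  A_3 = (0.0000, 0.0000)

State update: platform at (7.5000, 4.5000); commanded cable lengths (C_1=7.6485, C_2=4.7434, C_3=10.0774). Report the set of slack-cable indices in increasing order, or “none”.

i=1: geometric 7.6485 vs commanded 7.6485 ⇒ taut
i=2: geometric 4.7434 vs commanded 4.7434 ⇒ taut
i=3: geometric 8.7464 vs commanded 10.0774 ⇒ slack

3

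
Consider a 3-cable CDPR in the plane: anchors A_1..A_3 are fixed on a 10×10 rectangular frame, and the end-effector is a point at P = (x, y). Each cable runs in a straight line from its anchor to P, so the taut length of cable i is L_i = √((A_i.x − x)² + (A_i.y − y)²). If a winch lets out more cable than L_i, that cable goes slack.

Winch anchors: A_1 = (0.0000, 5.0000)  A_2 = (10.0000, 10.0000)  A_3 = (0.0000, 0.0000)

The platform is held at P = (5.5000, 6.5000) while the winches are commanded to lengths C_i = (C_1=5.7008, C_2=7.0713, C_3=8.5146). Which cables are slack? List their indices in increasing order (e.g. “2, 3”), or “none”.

2

cable 1: L_1 = ‖A_1−P‖ = 5.7009;  C_1 = 5.7008 → taut
cable 2: L_2 = ‖A_2−P‖ = 5.7009;  C_2 = 7.0713 → slack
cable 3: L_3 = ‖A_3−P‖ = 8.5147;  C_3 = 8.5146 → taut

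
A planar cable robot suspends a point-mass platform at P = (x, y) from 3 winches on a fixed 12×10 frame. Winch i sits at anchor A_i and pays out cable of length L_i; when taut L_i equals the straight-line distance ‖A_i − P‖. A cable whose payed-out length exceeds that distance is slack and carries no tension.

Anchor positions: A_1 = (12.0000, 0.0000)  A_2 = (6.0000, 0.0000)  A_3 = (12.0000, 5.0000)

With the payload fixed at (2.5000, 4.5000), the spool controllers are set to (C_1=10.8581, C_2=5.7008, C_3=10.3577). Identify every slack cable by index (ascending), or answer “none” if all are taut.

1, 3

cable 1: L_1 = ‖A_1−P‖ = 10.5119;  C_1 = 10.8581 → slack
cable 2: L_2 = ‖A_2−P‖ = 5.7009;  C_2 = 5.7008 → taut
cable 3: L_3 = ‖A_3−P‖ = 9.5131;  C_3 = 10.3577 → slack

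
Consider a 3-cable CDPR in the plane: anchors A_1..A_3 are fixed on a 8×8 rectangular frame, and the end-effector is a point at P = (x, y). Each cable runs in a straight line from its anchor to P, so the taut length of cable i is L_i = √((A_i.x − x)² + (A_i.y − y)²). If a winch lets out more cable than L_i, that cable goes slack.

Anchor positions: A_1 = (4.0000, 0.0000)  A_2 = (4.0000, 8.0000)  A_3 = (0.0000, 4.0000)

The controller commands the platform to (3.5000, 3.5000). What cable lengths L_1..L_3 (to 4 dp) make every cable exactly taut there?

(3.5355, 4.5277, 3.5355)

L_1: Δ = A_1−P = (0.5000, -3.5000) → ‖Δ‖ = √12.5000 = 3.5355
L_2: Δ = A_2−P = (0.5000, 4.5000) → ‖Δ‖ = √20.5000 = 4.5277
L_3: Δ = A_3−P = (-3.5000, 0.5000) → ‖Δ‖ = √12.5000 = 3.5355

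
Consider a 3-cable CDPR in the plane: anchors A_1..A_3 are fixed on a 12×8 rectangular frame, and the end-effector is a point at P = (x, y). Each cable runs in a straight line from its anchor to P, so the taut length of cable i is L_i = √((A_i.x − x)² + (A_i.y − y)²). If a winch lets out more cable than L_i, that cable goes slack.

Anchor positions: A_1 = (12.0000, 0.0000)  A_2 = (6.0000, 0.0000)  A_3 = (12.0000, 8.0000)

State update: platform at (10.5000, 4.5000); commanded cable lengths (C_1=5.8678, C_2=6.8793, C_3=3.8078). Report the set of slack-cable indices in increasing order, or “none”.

1, 2

cable 1: √((1.5000)²+(-4.5000)²)=4.7434, C_1=5.8678: slack
cable 2: √((-4.5000)²+(-4.5000)²)=6.3640, C_2=6.8793: slack
cable 3: √((1.5000)²+(3.5000)²)=3.8079, C_3=3.8078: taut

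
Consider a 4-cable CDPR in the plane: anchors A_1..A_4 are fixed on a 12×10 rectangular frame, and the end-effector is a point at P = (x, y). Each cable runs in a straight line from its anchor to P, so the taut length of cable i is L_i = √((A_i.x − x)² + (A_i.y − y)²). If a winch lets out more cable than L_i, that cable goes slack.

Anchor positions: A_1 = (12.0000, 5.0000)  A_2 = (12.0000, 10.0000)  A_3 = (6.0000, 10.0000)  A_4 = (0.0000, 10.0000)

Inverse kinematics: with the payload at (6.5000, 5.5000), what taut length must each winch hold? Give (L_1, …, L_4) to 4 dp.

(5.5227, 7.1063, 4.5277, 7.9057)

L_1 = √((12.0000−6.5000)² + (5.0000−5.5000)²) = 5.5227
L_2 = √((12.0000−6.5000)² + (10.0000−5.5000)²) = 7.1063
L_3 = √((6.0000−6.5000)² + (10.0000−5.5000)²) = 4.5277
L_4 = √((0.0000−6.5000)² + (10.0000−5.5000)²) = 7.9057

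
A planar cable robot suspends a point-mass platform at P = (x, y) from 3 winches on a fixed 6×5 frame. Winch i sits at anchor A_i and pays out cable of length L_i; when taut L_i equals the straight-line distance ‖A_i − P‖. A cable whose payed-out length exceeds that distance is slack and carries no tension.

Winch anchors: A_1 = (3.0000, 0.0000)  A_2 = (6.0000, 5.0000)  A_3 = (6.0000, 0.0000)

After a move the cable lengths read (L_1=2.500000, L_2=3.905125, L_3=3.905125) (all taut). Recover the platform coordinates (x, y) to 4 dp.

(3.0000, 2.5000)

expand ‖A_i−P‖²=L_i² and subtract eq 1 (c_i ≔ ‖A_i‖²−L_i²)
c_1 = 9.0000+0.0000−6.2500 = 2.7500
eq1−eq2 → [-6.0000  -10.0000]·P = -43.0000
eq1−eq3 → [-6.0000  0.0000]·P = -18.0000
2×2 solve → P = (3.0000, 2.5000)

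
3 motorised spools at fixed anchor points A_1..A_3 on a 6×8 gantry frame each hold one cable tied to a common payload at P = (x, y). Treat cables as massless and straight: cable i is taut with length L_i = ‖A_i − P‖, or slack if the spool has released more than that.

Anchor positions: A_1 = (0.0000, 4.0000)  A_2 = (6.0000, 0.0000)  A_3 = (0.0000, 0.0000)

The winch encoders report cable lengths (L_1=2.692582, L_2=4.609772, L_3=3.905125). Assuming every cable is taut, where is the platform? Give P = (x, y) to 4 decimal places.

(2.5000, 3.0000)

each cable: (A_i−P)·(A_i−P) = L_i²; let c_i = ‖A_i‖²−L_i²
c_1 = 0.0000+16.0000−7.2500 = 8.7500
row 1: -12.0000x + 8.0000y = -6.0000  (c_2=14.7500)
row 2: 0.0000x + 8.0000y = 24.0000  (c_3=-15.2500)
Cramer on rows 1–2 → x = 2.5000, y = 3.0000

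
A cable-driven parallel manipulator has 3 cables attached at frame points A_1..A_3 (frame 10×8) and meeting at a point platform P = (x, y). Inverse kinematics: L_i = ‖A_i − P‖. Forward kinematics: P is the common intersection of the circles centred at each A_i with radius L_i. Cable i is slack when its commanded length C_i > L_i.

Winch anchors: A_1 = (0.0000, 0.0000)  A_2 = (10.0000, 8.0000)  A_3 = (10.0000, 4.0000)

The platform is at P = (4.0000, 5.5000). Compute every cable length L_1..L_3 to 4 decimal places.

(6.8007, 6.5000, 6.1847)

L_1 = √((0.0000−4.0000)² + (0.0000−5.5000)²) = 6.8007
L_2 = √((10.0000−4.0000)² + (8.0000−5.5000)²) = 6.5000
L_3 = √((10.0000−4.0000)² + (4.0000−5.5000)²) = 6.1847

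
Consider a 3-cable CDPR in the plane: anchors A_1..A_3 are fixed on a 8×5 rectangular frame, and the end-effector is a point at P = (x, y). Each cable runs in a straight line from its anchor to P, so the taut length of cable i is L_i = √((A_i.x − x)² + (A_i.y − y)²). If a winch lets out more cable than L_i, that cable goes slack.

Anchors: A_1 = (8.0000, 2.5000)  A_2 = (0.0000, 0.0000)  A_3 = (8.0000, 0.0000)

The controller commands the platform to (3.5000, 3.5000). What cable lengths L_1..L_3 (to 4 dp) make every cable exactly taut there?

L_1: Δ = A_1−P = (4.5000, -1.0000) → ‖Δ‖ = √21.2500 = 4.6098
L_2: Δ = A_2−P = (-3.5000, -3.5000) → ‖Δ‖ = √24.5000 = 4.9497
L_3: Δ = A_3−P = (4.5000, -3.5000) → ‖Δ‖ = √32.5000 = 5.7009

(4.6098, 4.9497, 5.7009)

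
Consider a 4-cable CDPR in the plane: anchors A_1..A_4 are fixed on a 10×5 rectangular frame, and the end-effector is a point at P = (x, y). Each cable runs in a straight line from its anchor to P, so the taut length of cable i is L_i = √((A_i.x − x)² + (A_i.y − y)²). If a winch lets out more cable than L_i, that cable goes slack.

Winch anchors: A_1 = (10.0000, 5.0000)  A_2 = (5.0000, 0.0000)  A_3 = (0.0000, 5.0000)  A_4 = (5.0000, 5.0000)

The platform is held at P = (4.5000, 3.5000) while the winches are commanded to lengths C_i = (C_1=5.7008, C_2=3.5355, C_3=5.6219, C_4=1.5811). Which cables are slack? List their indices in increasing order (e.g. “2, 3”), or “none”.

3

cable 1: √((5.5000)²+(1.5000)²)=5.7009, C_1=5.7008: taut
cable 2: √((0.5000)²+(-3.5000)²)=3.5355, C_2=3.5355: taut
cable 3: √((-4.5000)²+(1.5000)²)=4.7434, C_3=5.6219: slack
cable 4: √((0.5000)²+(1.5000)²)=1.5811, C_4=1.5811: taut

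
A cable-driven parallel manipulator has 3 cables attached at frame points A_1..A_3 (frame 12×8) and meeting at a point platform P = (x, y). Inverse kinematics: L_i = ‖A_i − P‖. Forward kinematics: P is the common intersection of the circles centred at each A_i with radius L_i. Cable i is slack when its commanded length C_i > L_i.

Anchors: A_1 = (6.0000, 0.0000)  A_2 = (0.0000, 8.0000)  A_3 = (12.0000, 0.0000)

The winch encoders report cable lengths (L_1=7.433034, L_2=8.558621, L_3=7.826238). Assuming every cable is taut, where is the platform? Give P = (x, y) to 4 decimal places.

(8.5000, 7.0000)

expand ‖A_i−P‖²=L_i² and subtract eq 1 (k_i ≔ ‖A_i‖²−L_i²)
k_1 = 36.0000+0.0000−55.2500 = -19.2500
eq1−eq2 → [12.0000  -16.0000]·P = -10.0000
eq1−eq3 → [-12.0000  0.0000]·P = -102.0000
2×2 solve → P = (8.5000, 7.0000)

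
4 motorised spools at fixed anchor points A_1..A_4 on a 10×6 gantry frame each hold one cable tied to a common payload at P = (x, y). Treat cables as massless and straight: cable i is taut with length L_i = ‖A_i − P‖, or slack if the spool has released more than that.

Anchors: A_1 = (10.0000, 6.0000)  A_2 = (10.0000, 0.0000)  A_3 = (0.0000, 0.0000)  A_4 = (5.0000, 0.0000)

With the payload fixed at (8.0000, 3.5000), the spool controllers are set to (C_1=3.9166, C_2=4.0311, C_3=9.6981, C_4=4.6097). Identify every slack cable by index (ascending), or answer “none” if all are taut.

1, 3

i=1: geometric 3.2016 vs commanded 3.9166 ⇒ slack
i=2: geometric 4.0311 vs commanded 4.0311 ⇒ taut
i=3: geometric 8.7321 vs commanded 9.6981 ⇒ slack
i=4: geometric 4.6098 vs commanded 4.6097 ⇒ taut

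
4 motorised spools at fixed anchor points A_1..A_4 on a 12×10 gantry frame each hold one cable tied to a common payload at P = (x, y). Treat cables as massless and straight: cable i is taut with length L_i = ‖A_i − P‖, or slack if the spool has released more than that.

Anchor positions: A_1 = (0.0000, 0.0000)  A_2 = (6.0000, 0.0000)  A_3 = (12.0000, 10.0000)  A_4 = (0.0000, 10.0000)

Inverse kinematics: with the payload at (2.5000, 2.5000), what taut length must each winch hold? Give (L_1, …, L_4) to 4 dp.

cable 1: Δx=-2.5000, Δy=-2.5000; L_1 = √(Δx²+Δy²) = 3.5355
cable 2: Δx=3.5000, Δy=-2.5000; L_2 = √(Δx²+Δy²) = 4.3012
cable 3: Δx=9.5000, Δy=7.5000; L_3 = √(Δx²+Δy²) = 12.1037
cable 4: Δx=-2.5000, Δy=7.5000; L_4 = √(Δx²+Δy²) = 7.9057

(3.5355, 4.3012, 12.1037, 7.9057)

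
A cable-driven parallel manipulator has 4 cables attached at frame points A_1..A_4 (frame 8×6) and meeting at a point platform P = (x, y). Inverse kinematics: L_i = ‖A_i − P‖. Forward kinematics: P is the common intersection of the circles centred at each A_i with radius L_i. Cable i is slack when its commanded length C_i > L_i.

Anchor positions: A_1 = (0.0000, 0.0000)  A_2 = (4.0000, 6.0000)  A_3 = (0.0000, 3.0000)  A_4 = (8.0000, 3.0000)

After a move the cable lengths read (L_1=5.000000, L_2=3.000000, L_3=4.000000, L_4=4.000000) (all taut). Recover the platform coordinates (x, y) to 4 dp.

circle eqns → linear via eq_j − eq_1; set k_j = A_j·A_j − L_j²
k_1 = 0.0000+0.0000−25.0000 = -25.0000
-8.0000·x − 12.0000·y = k_1−k_2 = -68.0000
0.0000·x − 6.0000·y = k_1−k_3 = -18.0000
-16.0000·x − 6.0000·y = k_1−k_4 = -82.0000
solve first two rows → x=4.0000, y=3.0000
check cable 4: ‖A_4−P‖² = 16.0000 ≈ L_4² = 16.0000 ✓

(4.0000, 3.0000)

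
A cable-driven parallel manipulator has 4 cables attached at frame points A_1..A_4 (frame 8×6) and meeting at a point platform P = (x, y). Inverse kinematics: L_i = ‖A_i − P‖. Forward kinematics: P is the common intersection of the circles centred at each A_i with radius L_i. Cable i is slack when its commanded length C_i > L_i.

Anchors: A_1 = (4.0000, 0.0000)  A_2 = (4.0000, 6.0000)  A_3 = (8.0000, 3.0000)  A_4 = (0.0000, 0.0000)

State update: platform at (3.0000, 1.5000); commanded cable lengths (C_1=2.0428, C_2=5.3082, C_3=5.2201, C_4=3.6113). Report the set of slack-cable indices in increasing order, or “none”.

i=1: geometric 1.8028 vs commanded 2.0428 ⇒ slack
i=2: geometric 4.6098 vs commanded 5.3082 ⇒ slack
i=3: geometric 5.2202 vs commanded 5.2201 ⇒ taut
i=4: geometric 3.3541 vs commanded 3.6113 ⇒ slack

1, 2, 4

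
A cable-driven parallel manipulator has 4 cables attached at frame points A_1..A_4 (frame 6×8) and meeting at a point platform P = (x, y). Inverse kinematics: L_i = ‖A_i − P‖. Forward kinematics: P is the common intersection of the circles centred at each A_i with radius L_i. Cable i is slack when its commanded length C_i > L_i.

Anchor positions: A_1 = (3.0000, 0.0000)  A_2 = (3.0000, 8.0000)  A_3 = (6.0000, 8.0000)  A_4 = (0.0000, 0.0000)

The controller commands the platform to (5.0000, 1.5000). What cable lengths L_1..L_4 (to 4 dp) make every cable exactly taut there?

L_1 = √((3.0000−5.0000)² + (0.0000−1.5000)²) = 2.5000
L_2 = √((3.0000−5.0000)² + (8.0000−1.5000)²) = 6.8007
L_3 = √((6.0000−5.0000)² + (8.0000−1.5000)²) = 6.5765
L_4 = √((0.0000−5.0000)² + (0.0000−1.5000)²) = 5.2202

(2.5000, 6.8007, 6.5765, 5.2202)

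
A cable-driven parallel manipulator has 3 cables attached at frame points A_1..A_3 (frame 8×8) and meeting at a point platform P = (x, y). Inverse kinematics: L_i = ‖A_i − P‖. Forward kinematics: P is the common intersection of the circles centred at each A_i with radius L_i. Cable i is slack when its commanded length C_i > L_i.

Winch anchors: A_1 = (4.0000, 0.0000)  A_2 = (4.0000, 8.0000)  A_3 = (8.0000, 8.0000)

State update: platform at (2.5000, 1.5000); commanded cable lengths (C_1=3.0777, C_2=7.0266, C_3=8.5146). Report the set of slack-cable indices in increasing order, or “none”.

1, 2

i=1: geometric 2.1213 vs commanded 3.0777 ⇒ slack
i=2: geometric 6.6708 vs commanded 7.0266 ⇒ slack
i=3: geometric 8.5147 vs commanded 8.5146 ⇒ taut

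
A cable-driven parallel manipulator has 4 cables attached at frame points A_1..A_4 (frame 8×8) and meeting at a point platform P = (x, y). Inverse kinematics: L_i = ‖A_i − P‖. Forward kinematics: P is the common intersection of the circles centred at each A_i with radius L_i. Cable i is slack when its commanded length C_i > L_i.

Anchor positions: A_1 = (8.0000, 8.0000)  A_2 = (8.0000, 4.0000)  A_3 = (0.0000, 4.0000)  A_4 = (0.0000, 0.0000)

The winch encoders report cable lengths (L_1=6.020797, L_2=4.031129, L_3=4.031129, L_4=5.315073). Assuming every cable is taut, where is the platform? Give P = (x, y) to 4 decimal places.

(4.0000, 3.5000)

circle eqns → linear via eq_j − eq_1; set q_j = A_j·A_j − L_j²
q_1 = 64.0000+64.0000−36.2500 = 91.7500
0.0000·x + 8.0000·y = q_1−q_2 = 28.0000
16.0000·x + 8.0000·y = q_1−q_3 = 92.0000
16.0000·x + 16.0000·y = q_1−q_4 = 120.0000
solve first two rows → x=4.0000, y=3.5000
check cable 4: ‖A_4−P‖² = 28.2500 ≈ L_4² = 28.2500 ✓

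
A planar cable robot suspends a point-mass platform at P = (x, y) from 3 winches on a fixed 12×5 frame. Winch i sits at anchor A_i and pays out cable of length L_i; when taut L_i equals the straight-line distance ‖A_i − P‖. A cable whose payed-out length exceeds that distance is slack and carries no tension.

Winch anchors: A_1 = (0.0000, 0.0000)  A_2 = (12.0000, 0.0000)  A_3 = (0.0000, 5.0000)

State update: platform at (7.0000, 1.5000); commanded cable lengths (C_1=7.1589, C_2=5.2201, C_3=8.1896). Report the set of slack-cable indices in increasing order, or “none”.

i=1: geometric 7.1589 vs commanded 7.1589 ⇒ taut
i=2: geometric 5.2202 vs commanded 5.2201 ⇒ taut
i=3: geometric 7.8262 vs commanded 8.1896 ⇒ slack

3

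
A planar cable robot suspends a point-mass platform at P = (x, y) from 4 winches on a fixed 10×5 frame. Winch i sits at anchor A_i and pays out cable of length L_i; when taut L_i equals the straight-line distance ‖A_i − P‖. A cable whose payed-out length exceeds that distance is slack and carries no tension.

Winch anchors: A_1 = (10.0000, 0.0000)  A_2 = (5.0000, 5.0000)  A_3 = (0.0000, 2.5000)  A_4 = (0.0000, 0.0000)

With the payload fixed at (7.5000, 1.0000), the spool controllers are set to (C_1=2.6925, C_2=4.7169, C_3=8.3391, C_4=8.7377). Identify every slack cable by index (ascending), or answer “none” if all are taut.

i=1: geometric 2.6926 vs commanded 2.6925 ⇒ taut
i=2: geometric 4.7170 vs commanded 4.7169 ⇒ taut
i=3: geometric 7.6485 vs commanded 8.3391 ⇒ slack
i=4: geometric 7.5664 vs commanded 8.7377 ⇒ slack

3, 4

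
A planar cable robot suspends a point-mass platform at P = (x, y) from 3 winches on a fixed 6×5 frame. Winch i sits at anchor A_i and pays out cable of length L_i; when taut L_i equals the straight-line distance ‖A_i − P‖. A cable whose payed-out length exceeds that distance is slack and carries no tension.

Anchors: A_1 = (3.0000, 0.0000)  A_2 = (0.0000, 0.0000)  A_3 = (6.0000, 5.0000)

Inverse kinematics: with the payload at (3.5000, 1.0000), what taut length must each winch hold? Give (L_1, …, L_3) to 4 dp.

(1.1180, 3.6401, 4.7170)

cable 1: Δx=-0.5000, Δy=-1.0000; L_1 = √(Δx²+Δy²) = 1.1180
cable 2: Δx=-3.5000, Δy=-1.0000; L_2 = √(Δx²+Δy²) = 3.6401
cable 3: Δx=2.5000, Δy=4.0000; L_3 = √(Δx²+Δy²) = 4.7170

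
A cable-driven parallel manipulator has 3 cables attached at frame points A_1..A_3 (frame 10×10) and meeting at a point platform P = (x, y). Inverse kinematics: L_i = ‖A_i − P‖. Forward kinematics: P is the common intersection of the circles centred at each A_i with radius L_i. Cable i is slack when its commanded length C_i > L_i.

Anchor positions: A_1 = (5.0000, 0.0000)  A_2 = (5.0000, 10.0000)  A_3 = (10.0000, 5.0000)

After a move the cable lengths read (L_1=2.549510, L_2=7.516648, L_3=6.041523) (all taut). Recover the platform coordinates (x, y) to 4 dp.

(4.5000, 2.5000)

circle eqns → linear via eq_j − eq_1; set k_j = A_j·A_j − L_j²
k_1 = 25.0000+0.0000−6.5000 = 18.5000
0.0000·x − 20.0000·y = k_1−k_2 = -50.0000
-10.0000·x − 10.0000·y = k_1−k_3 = -70.0000
solve first two rows → x=4.5000, y=2.5000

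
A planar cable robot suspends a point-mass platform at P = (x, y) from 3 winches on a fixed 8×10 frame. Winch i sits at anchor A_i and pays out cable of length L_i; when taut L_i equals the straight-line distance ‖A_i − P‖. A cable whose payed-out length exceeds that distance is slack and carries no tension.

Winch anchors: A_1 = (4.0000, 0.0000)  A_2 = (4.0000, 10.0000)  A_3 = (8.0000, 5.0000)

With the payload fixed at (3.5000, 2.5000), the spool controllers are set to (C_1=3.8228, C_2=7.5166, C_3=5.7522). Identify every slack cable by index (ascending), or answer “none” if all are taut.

cable 1: L_1 = ‖A_1−P‖ = 2.5495;  C_1 = 3.8228 → slack
cable 2: L_2 = ‖A_2−P‖ = 7.5166;  C_2 = 7.5166 → taut
cable 3: L_3 = ‖A_3−P‖ = 5.1478;  C_3 = 5.7522 → slack

1, 3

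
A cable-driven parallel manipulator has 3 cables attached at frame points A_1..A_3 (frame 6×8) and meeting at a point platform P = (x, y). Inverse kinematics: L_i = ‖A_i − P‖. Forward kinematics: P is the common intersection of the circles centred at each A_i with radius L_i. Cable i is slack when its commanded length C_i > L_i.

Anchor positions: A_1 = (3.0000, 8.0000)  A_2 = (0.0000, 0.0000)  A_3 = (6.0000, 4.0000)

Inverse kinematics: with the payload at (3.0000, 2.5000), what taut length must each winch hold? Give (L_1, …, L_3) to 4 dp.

(5.5000, 3.9051, 3.3541)

L_1: Δ = A_1−P = (0.0000, 5.5000) → ‖Δ‖ = √30.2500 = 5.5000
L_2: Δ = A_2−P = (-3.0000, -2.5000) → ‖Δ‖ = √15.2500 = 3.9051
L_3: Δ = A_3−P = (3.0000, 1.5000) → ‖Δ‖ = √11.2500 = 3.3541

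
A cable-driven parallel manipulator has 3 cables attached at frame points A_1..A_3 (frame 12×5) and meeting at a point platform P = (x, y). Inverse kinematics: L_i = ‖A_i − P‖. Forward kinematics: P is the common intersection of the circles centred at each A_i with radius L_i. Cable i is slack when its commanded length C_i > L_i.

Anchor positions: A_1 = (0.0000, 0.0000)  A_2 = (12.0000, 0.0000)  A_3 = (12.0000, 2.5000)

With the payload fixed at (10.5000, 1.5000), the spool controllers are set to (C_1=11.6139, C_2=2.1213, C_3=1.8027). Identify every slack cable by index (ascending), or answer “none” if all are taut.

1

cable 1: √((-10.5000)²+(-1.5000)²)=10.6066, C_1=11.6139: slack
cable 2: √((1.5000)²+(-1.5000)²)=2.1213, C_2=2.1213: taut
cable 3: √((1.5000)²+(1.0000)²)=1.8028, C_3=1.8027: taut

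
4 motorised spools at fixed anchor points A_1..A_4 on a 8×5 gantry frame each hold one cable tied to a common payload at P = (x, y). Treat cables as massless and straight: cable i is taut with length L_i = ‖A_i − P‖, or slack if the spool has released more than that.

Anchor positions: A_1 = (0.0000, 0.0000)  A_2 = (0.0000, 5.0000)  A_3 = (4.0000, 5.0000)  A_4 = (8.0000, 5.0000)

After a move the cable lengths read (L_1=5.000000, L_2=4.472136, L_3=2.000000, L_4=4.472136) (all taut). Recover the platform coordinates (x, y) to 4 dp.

(4.0000, 3.0000)

expand ‖A_i−P‖²=L_i² and subtract eq 1 (c_i ≔ ‖A_i‖²−L_i²)
c_1 = 0.0000+0.0000−25.0000 = -25.0000
eq1−eq2 → [0.0000  -10.0000]·P = -30.0000
eq1−eq3 → [-8.0000  -10.0000]·P = -62.0000
eq1−eq4 → [-16.0000  -10.0000]·P = -94.0000
2×2 solve → P = (4.0000, 3.0000)
check cable 4: ‖A_4−P‖² = 20.0000 ≈ L_4² = 20.0000 ✓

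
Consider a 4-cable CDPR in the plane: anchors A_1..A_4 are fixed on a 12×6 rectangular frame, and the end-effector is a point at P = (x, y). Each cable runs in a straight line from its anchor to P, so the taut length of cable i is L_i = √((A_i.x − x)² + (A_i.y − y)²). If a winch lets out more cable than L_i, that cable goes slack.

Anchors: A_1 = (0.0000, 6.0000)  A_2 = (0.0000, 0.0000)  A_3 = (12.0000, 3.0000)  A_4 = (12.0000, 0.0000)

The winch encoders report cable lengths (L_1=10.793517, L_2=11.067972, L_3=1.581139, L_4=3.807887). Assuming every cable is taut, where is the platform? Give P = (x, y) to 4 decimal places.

(10.5000, 3.5000)

circle eqns → linear via eq_j − eq_1; set k_j = A_j·A_j − L_j²
k_1 = 0.0000+36.0000−116.5000 = -80.5000
0.0000·x + 12.0000·y = k_1−k_2 = 42.0000
-24.0000·x + 6.0000·y = k_1−k_3 = -231.0000
-24.0000·x + 12.0000·y = k_1−k_4 = -210.0000
solve first two rows → x=10.5000, y=3.5000
check cable 4: ‖A_4−P‖² = 14.5000 ≈ L_4² = 14.5000 ✓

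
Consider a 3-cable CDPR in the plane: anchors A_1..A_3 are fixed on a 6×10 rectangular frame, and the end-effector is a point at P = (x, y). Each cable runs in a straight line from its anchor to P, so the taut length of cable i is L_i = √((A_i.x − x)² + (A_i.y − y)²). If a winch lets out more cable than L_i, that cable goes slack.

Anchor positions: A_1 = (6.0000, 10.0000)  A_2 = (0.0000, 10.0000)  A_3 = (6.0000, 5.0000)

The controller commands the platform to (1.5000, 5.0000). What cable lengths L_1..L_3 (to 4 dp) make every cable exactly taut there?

L_1: Δ = A_1−P = (4.5000, 5.0000) → ‖Δ‖ = √45.2500 = 6.7268
L_2: Δ = A_2−P = (-1.5000, 5.0000) → ‖Δ‖ = √27.2500 = 5.2202
L_3: Δ = A_3−P = (4.5000, 0.0000) → ‖Δ‖ = √20.2500 = 4.5000

(6.7268, 5.2202, 4.5000)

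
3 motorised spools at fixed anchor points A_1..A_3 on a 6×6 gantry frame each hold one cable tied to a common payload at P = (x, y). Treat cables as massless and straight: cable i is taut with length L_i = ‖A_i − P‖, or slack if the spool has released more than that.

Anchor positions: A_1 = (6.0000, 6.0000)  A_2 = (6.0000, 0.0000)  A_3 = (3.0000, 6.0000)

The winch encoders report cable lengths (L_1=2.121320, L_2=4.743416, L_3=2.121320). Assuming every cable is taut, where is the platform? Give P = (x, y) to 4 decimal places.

(4.5000, 4.5000)

each cable: (A_i−P)·(A_i−P) = L_i²; let q_i = ‖A_i‖²−L_i²
q_1 = 36.0000+36.0000−4.5000 = 67.5000
row 1: 0.0000x + 12.0000y = 54.0000  (q_2=13.5000)
row 2: 6.0000x + 0.0000y = 27.0000  (q_3=40.5000)
Cramer on rows 1–2 → x = 4.5000, y = 4.5000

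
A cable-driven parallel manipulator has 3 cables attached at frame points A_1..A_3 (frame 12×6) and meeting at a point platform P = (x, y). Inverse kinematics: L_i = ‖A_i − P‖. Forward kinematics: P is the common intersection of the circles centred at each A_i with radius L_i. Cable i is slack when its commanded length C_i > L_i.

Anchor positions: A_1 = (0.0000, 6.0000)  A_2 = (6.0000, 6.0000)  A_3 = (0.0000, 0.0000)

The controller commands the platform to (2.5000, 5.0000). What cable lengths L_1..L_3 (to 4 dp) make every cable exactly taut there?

L_1 = √((0.0000−2.5000)² + (6.0000−5.0000)²) = 2.6926
L_2 = √((6.0000−2.5000)² + (6.0000−5.0000)²) = 3.6401
L_3 = √((0.0000−2.5000)² + (0.0000−5.0000)²) = 5.5902

(2.6926, 3.6401, 5.5902)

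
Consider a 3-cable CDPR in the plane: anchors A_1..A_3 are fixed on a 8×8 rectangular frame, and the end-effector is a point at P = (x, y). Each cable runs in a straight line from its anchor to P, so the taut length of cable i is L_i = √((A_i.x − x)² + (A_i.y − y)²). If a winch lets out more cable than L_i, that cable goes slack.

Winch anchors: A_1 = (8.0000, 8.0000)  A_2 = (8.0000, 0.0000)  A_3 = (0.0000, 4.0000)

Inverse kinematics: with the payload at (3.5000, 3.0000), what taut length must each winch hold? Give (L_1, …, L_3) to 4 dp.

(6.7268, 5.4083, 3.6401)

L_1: Δ = A_1−P = (4.5000, 5.0000) → ‖Δ‖ = √45.2500 = 6.7268
L_2: Δ = A_2−P = (4.5000, -3.0000) → ‖Δ‖ = √29.2500 = 5.4083
L_3: Δ = A_3−P = (-3.5000, 1.0000) → ‖Δ‖ = √13.2500 = 3.6401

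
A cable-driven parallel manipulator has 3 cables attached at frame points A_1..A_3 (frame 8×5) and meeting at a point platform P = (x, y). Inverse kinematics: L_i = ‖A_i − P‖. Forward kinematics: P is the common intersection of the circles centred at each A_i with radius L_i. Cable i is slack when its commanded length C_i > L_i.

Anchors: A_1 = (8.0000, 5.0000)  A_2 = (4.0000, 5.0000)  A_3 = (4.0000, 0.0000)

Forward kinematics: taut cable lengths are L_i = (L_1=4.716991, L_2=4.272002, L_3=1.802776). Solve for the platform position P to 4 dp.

(5.5000, 1.0000)

each cable: (A_i−P)·(A_i−P) = L_i²; let c_i = ‖A_i‖²−L_i²
c_1 = 64.0000+25.0000−22.2500 = 66.7500
row 1: 8.0000x + 0.0000y = 44.0000  (c_2=22.7500)
row 2: 8.0000x + 10.0000y = 54.0000  (c_3=12.7500)
Cramer on rows 1–2 → x = 5.5000, y = 1.0000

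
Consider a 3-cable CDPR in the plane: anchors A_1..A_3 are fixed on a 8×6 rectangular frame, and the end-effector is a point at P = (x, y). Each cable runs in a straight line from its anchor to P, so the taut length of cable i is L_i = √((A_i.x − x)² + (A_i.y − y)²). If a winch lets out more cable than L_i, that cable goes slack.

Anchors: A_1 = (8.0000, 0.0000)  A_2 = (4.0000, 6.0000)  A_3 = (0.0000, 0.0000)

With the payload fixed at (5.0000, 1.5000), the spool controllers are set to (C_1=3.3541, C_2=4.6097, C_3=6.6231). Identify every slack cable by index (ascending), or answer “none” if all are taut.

3

i=1: geometric 3.3541 vs commanded 3.3541 ⇒ taut
i=2: geometric 4.6098 vs commanded 4.6097 ⇒ taut
i=3: geometric 5.2202 vs commanded 6.6231 ⇒ slack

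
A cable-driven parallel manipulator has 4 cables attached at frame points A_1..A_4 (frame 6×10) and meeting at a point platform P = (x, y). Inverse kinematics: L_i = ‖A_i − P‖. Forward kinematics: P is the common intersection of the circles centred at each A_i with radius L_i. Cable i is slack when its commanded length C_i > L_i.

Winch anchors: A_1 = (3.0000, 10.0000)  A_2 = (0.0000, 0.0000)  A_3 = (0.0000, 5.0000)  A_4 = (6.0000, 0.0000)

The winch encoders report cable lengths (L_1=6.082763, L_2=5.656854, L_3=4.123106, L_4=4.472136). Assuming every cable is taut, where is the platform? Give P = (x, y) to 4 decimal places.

(4.0000, 4.0000)

each cable: (A_i−P)·(A_i−P) = L_i²; let c_i = ‖A_i‖²−L_i²
c_1 = 9.0000+100.0000−37.0000 = 72.0000
row 1: 6.0000x + 20.0000y = 104.0000  (c_2=-32.0000)
row 2: 6.0000x + 10.0000y = 64.0000  (c_3=8.0000)
row 3: -6.0000x + 20.0000y = 56.0000  (c_4=16.0000)
Cramer on rows 1–2 → x = 4.0000, y = 4.0000
check cable 4: ‖A_4−P‖² = 20.0000 ≈ L_4² = 20.0000 ✓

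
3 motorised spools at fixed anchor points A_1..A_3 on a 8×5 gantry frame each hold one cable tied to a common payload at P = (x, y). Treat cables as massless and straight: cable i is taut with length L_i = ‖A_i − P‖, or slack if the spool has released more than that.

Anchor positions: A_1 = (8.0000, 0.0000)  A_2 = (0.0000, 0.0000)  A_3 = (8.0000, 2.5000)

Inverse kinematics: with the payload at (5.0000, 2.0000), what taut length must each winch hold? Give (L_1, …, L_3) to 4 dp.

(3.6056, 5.3852, 3.0414)

cable 1: Δx=3.0000, Δy=-2.0000; L_1 = √(Δx²+Δy²) = 3.6056
cable 2: Δx=-5.0000, Δy=-2.0000; L_2 = √(Δx²+Δy²) = 5.3852
cable 3: Δx=3.0000, Δy=0.5000; L_3 = √(Δx²+Δy²) = 3.0414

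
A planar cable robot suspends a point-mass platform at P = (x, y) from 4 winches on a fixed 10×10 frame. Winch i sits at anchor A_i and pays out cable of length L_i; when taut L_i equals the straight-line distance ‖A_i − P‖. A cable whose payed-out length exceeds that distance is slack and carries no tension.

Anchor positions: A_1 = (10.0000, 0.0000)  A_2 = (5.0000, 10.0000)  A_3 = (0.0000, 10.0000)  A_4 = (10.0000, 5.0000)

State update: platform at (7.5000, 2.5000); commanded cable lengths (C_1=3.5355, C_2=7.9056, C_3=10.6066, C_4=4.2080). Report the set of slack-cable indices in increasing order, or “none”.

i=1: geometric 3.5355 vs commanded 3.5355 ⇒ taut
i=2: geometric 7.9057 vs commanded 7.9056 ⇒ taut
i=3: geometric 10.6066 vs commanded 10.6066 ⇒ taut
i=4: geometric 3.5355 vs commanded 4.2080 ⇒ slack

4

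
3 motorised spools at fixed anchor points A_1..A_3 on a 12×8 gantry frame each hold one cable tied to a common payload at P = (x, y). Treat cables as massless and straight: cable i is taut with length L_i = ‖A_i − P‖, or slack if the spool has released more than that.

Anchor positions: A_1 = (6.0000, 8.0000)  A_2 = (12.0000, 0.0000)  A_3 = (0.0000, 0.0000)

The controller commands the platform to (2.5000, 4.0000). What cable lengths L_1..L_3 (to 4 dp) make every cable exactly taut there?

L_1 = √((6.0000−2.5000)² + (8.0000−4.0000)²) = 5.3151
L_2 = √((12.0000−2.5000)² + (0.0000−4.0000)²) = 10.3078
L_3 = √((0.0000−2.5000)² + (0.0000−4.0000)²) = 4.7170

(5.3151, 10.3078, 4.7170)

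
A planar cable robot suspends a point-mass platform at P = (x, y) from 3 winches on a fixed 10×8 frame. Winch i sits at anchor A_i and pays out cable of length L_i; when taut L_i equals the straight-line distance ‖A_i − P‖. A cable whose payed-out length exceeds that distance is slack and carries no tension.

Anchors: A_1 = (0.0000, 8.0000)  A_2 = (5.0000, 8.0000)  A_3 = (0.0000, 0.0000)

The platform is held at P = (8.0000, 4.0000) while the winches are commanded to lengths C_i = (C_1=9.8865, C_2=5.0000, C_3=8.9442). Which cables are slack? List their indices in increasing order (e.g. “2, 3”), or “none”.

cable 1: √((-8.0000)²+(4.0000)²)=8.9443, C_1=9.8865: slack
cable 2: √((-3.0000)²+(4.0000)²)=5.0000, C_2=5.0000: taut
cable 3: √((-8.0000)²+(-4.0000)²)=8.9443, C_3=8.9442: taut

1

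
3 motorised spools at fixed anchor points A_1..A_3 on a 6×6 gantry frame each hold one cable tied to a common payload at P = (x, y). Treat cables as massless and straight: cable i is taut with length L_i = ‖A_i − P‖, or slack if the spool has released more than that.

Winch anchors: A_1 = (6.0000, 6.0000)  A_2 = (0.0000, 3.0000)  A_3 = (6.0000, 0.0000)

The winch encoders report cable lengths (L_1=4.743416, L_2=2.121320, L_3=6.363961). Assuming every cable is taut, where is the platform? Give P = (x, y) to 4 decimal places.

(1.5000, 4.5000)

circle eqns → linear via eq_j − eq_1; set q_j = A_j·A_j − L_j²
q_1 = 36.0000+36.0000−22.5000 = 49.5000
12.0000·x + 6.0000·y = q_1−q_2 = 45.0000
0.0000·x + 12.0000·y = q_1−q_3 = 54.0000
solve first two rows → x=1.5000, y=4.5000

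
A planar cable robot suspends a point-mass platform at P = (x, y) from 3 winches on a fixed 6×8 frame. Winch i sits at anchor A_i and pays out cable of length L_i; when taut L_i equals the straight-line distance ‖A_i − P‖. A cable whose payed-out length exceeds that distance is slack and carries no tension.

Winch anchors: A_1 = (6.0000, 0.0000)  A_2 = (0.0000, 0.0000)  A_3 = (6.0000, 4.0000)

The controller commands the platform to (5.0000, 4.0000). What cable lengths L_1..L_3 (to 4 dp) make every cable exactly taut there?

(4.1231, 6.4031, 1.0000)

L_1 = √((6.0000−5.0000)² + (0.0000−4.0000)²) = 4.1231
L_2 = √((0.0000−5.0000)² + (0.0000−4.0000)²) = 6.4031
L_3 = √((6.0000−5.0000)² + (4.0000−4.0000)²) = 1.0000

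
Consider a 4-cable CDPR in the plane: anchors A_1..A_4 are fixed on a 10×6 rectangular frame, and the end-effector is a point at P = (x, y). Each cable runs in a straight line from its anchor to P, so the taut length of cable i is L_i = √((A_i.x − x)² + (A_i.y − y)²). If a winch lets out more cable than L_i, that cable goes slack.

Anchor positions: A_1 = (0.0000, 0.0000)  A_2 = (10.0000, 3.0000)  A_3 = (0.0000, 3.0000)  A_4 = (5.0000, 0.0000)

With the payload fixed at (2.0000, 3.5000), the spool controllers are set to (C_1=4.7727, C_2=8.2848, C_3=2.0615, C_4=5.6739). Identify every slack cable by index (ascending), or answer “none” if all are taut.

1, 2, 4

cable 1: L_1 = ‖A_1−P‖ = 4.0311;  C_1 = 4.7727 → slack
cable 2: L_2 = ‖A_2−P‖ = 8.0156;  C_2 = 8.2848 → slack
cable 3: L_3 = ‖A_3−P‖ = 2.0616;  C_3 = 2.0615 → taut
cable 4: L_4 = ‖A_4−P‖ = 4.6098;  C_4 = 5.6739 → slack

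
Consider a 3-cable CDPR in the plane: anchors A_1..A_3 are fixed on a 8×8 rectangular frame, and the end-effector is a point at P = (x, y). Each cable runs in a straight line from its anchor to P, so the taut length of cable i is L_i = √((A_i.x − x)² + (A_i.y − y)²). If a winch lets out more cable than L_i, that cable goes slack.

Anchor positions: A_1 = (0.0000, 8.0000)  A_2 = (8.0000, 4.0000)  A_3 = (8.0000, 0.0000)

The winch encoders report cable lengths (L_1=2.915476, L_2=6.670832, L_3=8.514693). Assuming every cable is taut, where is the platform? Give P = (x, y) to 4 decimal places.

(1.5000, 5.5000)

circle eqns → linear via eq_j − eq_1; set c_j = A_j·A_j − L_j²
c_1 = 0.0000+64.0000−8.5000 = 55.5000
-16.0000·x + 8.0000·y = c_1−c_2 = 20.0000
-16.0000·x + 16.0000·y = c_1−c_3 = 64.0000
solve first two rows → x=1.5000, y=5.5000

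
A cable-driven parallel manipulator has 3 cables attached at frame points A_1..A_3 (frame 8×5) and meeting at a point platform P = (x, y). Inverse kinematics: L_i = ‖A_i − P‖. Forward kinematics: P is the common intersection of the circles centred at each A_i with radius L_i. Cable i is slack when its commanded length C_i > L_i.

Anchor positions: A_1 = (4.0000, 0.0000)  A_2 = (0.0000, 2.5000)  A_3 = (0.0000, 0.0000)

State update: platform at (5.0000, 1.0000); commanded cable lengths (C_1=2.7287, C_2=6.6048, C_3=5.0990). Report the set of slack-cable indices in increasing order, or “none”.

1, 2

cable 1: L_1 = ‖A_1−P‖ = 1.4142;  C_1 = 2.7287 → slack
cable 2: L_2 = ‖A_2−P‖ = 5.2202;  C_2 = 6.6048 → slack
cable 3: L_3 = ‖A_3−P‖ = 5.0990;  C_3 = 5.0990 → taut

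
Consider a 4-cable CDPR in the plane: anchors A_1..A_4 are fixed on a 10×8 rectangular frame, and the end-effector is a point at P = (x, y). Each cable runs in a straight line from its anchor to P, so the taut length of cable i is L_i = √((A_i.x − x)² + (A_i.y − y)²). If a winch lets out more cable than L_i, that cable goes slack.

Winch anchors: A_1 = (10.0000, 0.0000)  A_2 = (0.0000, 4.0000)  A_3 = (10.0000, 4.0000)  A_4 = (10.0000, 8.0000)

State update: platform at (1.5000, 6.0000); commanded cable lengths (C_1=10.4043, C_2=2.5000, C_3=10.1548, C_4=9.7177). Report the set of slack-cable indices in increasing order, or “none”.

cable 1: √((8.5000)²+(-6.0000)²)=10.4043, C_1=10.4043: taut
cable 2: √((-1.5000)²+(-2.0000)²)=2.5000, C_2=2.5000: taut
cable 3: √((8.5000)²+(-2.0000)²)=8.7321, C_3=10.1548: slack
cable 4: √((8.5000)²+(2.0000)²)=8.7321, C_4=9.7177: slack

3, 4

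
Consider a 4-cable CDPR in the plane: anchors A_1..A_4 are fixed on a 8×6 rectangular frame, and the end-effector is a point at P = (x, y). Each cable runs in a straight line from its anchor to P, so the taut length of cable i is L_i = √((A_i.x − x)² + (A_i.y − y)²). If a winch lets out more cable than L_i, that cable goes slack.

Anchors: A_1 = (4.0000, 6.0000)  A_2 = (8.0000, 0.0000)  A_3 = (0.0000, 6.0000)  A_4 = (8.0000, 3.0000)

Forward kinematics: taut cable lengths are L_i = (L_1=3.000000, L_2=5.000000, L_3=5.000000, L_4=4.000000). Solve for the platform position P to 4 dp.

expand ‖A_i−P‖²=L_i² and subtract eq 1 (q_i ≔ ‖A_i‖²−L_i²)
q_1 = 16.0000+36.0000−9.0000 = 43.0000
eq1−eq2 → [-8.0000  12.0000]·P = 4.0000
eq1−eq3 → [8.0000  0.0000]·P = 32.0000
eq1−eq4 → [-8.0000  6.0000]·P = -14.0000
2×2 solve → P = (4.0000, 3.0000)
check cable 4: ‖A_4−P‖² = 16.0000 ≈ L_4² = 16.0000 ✓

(4.0000, 3.0000)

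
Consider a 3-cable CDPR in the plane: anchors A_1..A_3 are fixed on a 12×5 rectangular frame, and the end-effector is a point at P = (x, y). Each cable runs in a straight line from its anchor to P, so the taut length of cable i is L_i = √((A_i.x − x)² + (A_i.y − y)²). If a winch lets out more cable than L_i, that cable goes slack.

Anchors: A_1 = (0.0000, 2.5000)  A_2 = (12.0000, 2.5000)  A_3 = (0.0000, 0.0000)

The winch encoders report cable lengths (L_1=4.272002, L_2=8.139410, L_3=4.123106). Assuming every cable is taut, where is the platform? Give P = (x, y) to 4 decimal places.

(4.0000, 1.0000)

each cable: (A_i−P)·(A_i−P) = L_i²; let k_i = ‖A_i‖²−L_i²
k_1 = 0.0000+6.2500−18.2500 = -12.0000
row 1: -24.0000x + 0.0000y = -96.0000  (k_2=84.0000)
row 2: 0.0000x + 5.0000y = 5.0000  (k_3=-17.0000)
Cramer on rows 1–2 → x = 4.0000, y = 1.0000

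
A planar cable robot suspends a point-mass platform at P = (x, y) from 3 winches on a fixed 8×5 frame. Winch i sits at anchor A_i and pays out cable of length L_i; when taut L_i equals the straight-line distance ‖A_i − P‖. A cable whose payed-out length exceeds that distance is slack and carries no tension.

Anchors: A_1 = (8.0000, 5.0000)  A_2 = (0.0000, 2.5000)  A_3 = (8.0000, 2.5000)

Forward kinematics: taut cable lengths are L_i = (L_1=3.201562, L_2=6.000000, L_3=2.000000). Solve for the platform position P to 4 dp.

expand ‖A_i−P‖²=L_i² and subtract eq 1 (k_i ≔ ‖A_i‖²−L_i²)
k_1 = 64.0000+25.0000−10.2500 = 78.7500
eq1−eq2 → [16.0000  5.0000]·P = 108.5000
eq1−eq3 → [0.0000  5.0000]·P = 12.5000
2×2 solve → P = (6.0000, 2.5000)

(6.0000, 2.5000)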